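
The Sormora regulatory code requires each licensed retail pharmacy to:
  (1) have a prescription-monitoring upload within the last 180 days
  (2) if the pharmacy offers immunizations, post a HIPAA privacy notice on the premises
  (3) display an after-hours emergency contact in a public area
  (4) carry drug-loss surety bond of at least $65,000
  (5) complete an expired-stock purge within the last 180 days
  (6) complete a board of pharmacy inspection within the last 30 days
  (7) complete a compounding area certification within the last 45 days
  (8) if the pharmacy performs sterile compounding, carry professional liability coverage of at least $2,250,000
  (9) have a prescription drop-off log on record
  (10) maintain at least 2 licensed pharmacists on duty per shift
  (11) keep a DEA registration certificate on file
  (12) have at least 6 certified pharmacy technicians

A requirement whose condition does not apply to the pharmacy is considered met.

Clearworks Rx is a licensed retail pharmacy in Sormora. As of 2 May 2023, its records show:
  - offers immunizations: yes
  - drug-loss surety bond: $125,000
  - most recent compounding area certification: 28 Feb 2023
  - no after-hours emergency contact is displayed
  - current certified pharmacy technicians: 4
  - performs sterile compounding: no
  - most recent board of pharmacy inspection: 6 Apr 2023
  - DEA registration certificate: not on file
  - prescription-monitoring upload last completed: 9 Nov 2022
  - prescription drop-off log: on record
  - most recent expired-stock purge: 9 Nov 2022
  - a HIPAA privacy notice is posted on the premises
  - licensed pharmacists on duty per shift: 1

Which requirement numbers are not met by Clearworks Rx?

3, 7, 10, 11, 12

1. prescription-monitoring upload 174 days ago vs limit 180 → met
2. condition 'offers immunizations' holds; HIPAA privacy notice present → met
3. after-hours emergency contact absent → not met
4. drug-loss surety bond $125,000 ≥ $65,000 → met
5. expired-stock purge 174 days ago vs limit 180 → met
6. board of pharmacy inspection 26 days ago vs limit 30 → met
7. compounding area certification 63 days ago vs limit 45 → not met
8. condition 'performs sterile compounding' does not hold → requirement n/a → met
9. prescription drop-off log present → met
10. licensed pharmacists on duty per shift 1 < 2 → not met
11. DEA registration certificate absent → not met
12. certified pharmacy technicians 4 < 6 → not met
Not met: 3, 7, 10, 11, 12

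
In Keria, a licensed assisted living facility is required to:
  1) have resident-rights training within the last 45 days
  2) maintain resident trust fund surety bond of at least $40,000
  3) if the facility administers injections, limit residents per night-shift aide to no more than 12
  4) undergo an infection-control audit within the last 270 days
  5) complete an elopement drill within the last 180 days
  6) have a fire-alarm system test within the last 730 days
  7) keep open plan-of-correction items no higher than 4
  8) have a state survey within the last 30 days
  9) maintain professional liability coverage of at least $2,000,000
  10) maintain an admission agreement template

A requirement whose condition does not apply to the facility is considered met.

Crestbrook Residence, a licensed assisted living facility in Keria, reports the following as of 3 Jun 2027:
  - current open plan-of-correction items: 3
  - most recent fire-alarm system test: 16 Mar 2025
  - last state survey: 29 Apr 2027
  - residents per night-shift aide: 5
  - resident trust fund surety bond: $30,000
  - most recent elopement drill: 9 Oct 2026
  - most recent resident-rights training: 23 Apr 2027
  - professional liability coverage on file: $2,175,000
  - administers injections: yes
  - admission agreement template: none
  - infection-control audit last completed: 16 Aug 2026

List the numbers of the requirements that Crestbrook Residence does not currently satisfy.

1. resident-rights training 41 days ago vs limit 45 → met
2. resident trust fund surety bond $30,000 < $40,000 → not met
3. condition 'administers injections' holds; residents per night-shift aide 5 ≤ 12 → met
4. infection-control audit 291 days ago vs limit 270 → not met
5. elopement drill 237 days ago vs limit 180 → not met
6. fire-alarm system test 809 days ago vs limit 730 → not met
7. open plan-of-correction items 3 ≤ 4 → met
8. state survey 35 days ago vs limit 30 → not met
9. professional liability coverage $2,175,000 ≥ $2,000,000 → met
10. admission agreement template absent → not met
Not met: 2, 4, 5, 6, 8, 10

2, 4, 5, 6, 8, 10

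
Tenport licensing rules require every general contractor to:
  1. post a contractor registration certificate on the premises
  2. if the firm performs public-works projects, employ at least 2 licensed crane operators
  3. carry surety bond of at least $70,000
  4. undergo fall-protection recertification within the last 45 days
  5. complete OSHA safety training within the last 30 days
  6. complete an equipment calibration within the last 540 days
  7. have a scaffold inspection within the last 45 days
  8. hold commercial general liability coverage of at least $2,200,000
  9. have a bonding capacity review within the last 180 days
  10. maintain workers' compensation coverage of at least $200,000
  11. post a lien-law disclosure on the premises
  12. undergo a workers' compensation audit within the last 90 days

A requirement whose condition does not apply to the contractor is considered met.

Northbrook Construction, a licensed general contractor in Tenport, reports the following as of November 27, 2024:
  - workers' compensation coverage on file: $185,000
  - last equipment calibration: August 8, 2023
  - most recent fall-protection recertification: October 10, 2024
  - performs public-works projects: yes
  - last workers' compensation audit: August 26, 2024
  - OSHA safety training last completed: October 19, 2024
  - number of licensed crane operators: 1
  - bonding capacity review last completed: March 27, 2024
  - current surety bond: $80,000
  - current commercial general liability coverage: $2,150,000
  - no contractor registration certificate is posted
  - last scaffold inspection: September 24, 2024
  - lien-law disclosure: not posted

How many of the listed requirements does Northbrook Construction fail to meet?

1. contractor registration certificate absent → not met
2. condition 'performs public-works projects' holds; licensed crane operators 1 < 2 → not met
3. surety bond $80,000 ≥ $70,000 → met
4. fall-protection recertification 48 days ago vs limit 45 → not met
5. OSHA safety training 39 days ago vs limit 30 → not met
6. equipment calibration 477 days ago vs limit 540 → met
7. scaffold inspection 64 days ago vs limit 45 → not met
8. commercial general liability coverage $2,150,000 < $2,200,000 → not met
9. bonding capacity review 245 days ago vs limit 180 → not met
10. workers' compensation coverage $185,000 < $200,000 → not met
11. lien-law disclosure absent → not met
12. workers' compensation audit 93 days ago vs limit 90 → not met
Not met: 10 of 12

10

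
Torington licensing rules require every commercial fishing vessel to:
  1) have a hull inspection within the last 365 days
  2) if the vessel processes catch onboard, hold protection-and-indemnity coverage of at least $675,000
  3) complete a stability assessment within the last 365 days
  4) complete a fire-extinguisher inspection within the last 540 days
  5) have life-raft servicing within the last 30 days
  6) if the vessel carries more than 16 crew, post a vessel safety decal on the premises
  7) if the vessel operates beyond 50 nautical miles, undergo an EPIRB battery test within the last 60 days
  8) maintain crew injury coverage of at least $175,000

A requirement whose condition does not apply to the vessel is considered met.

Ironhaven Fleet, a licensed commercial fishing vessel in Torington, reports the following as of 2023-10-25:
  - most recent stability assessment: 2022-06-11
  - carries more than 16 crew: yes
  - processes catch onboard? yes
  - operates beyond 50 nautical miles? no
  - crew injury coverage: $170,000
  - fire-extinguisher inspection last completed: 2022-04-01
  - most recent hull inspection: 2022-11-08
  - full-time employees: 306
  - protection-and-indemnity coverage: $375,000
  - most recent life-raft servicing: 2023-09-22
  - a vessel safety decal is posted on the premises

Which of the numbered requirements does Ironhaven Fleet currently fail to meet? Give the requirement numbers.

2, 3, 4, 5, 8

1. hull inspection 351 days ago vs limit 365 → met
2. condition 'processes catch onboard' holds; protection-and-indemnity coverage $375,000 < $675,000 → not met
3. stability assessment 501 days ago vs limit 365 → not met
4. fire-extinguisher inspection 572 days ago vs limit 540 → not met
5. life-raft servicing 33 days ago vs limit 30 → not met
6. condition 'carries more than 16 crew' holds; vessel safety decal present → met
7. condition 'operates beyond 50 nautical miles' does not hold → requirement n/a → met
8. crew injury coverage $170,000 < $175,000 → not met
Not met: 2, 3, 4, 5, 8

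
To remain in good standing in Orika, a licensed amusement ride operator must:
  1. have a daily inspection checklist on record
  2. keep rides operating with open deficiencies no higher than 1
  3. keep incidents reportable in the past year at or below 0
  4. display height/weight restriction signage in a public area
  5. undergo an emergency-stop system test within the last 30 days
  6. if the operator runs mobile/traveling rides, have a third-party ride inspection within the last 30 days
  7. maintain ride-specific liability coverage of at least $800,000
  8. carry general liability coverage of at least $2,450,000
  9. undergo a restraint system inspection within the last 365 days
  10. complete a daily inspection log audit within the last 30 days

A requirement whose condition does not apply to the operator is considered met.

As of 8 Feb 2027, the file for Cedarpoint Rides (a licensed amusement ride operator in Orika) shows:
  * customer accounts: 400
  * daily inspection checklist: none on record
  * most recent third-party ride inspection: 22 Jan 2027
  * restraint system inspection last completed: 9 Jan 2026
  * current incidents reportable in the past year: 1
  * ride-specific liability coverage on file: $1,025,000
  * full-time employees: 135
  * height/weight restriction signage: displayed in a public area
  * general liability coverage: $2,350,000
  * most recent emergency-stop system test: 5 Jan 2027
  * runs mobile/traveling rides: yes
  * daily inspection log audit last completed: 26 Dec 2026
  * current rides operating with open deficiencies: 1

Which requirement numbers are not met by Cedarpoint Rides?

1. daily inspection checklist absent → not met
2. rides operating with open deficiencies 1 ≤ 1 → met
3. incidents reportable in the past year 1 > 0 → not met
4. height/weight restriction signage present → met
5. emergency-stop system test 34 days ago vs limit 30 → not met
6. condition 'runs mobile/traveling rides' holds; third-party ride inspection 17 days ago vs limit 30 → met
7. ride-specific liability coverage $1,025,000 ≥ $800,000 → met
8. general liability coverage $2,350,000 < $2,450,000 → not met
9. restraint system inspection 395 days ago vs limit 365 → not met
10. daily inspection log audit 44 days ago vs limit 30 → not met
Not met: 1, 3, 5, 8, 9, 10

1, 3, 5, 8, 9, 10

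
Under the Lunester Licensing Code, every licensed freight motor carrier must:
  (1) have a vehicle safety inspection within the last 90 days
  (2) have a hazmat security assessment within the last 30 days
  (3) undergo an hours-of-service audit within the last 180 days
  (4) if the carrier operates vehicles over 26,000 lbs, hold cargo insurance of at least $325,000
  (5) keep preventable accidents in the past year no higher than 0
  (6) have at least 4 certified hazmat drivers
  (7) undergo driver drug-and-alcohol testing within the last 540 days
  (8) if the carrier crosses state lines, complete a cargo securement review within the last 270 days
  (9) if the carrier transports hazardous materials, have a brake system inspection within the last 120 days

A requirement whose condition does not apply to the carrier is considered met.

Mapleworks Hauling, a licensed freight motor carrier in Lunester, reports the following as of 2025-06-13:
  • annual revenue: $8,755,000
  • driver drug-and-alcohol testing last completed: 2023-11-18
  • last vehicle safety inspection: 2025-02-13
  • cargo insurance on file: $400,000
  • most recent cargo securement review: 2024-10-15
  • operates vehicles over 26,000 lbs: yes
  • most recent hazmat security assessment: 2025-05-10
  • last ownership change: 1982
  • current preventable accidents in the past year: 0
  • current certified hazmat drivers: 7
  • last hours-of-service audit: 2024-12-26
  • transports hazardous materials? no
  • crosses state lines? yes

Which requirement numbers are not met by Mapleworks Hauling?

1. vehicle safety inspection 120 days ago vs limit 90 → not met
2. hazmat security assessment 34 days ago vs limit 30 → not met
3. hours-of-service audit 169 days ago vs limit 180 → met
4. condition 'operates vehicles over 26,000 lbs' holds; cargo insurance $400,000 ≥ $325,000 → met
5. preventable accidents in the past year 0 ≤ 0 → met
6. certified hazmat drivers 7 ≥ 4 → met
7. driver drug-and-alcohol testing 573 days ago vs limit 540 → not met
8. condition 'crosses state lines' holds; cargo securement review 241 days ago vs limit 270 → met
9. condition 'transports hazardous materials' does not hold → requirement n/a → met
Not met: 1, 2, 7

1, 2, 7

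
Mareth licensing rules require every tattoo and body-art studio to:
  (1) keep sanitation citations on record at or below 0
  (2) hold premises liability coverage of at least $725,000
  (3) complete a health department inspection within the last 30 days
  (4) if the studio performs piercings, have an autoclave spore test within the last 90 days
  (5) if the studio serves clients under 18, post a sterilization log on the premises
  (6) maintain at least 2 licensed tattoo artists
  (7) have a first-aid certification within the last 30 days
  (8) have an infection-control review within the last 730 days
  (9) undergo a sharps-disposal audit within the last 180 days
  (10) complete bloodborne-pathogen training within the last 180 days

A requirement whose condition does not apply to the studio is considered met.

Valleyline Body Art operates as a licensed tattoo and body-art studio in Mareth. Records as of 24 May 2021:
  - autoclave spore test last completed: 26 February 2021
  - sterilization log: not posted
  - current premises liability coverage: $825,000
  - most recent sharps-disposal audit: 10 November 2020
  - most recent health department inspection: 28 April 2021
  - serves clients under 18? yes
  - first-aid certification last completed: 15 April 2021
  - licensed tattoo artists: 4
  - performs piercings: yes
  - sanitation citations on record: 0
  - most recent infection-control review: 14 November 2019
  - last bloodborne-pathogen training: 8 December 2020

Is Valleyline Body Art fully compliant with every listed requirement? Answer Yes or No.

1. sanitation citations on record 0 ≤ 0 → met
2. premises liability coverage $825,000 ≥ $725,000 → met
3. health department inspection 26 days ago vs limit 30 → met
4. condition 'performs piercings' holds; autoclave spore test 87 days ago vs limit 90 → met
5. condition 'serves clients under 18' holds; sterilization log absent → not met
6. licensed tattoo artists 4 ≥ 2 → met
7. first-aid certification 39 days ago vs limit 30 → not met
8. infection-control review 557 days ago vs limit 730 → met
9. sharps-disposal audit 195 days ago vs limit 180 → not met
10. bloodborne-pathogen training 167 days ago vs limit 180 → met
Not met: 5, 7, 9

No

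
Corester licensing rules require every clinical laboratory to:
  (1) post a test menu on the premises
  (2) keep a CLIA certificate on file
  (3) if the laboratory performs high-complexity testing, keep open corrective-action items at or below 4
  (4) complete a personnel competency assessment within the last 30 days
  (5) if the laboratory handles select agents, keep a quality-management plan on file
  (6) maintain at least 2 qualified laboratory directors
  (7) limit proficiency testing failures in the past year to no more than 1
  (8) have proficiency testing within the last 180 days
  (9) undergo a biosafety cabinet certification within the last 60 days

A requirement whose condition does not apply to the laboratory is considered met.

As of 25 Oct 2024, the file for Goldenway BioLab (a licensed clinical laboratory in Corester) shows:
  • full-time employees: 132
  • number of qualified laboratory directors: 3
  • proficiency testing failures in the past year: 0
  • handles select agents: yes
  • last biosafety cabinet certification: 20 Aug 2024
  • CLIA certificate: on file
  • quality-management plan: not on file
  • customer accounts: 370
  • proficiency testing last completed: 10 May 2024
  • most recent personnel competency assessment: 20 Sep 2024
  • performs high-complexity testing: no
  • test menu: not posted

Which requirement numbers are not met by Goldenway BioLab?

1, 4, 5, 9

1. test menu absent → not met
2. CLIA certificate present → met
3. condition 'performs high-complexity testing' does not hold → requirement n/a → met
4. personnel competency assessment 35 days ago vs limit 30 → not met
5. condition 'handles select agents' holds; quality-management plan absent → not met
6. qualified laboratory directors 3 ≥ 2 → met
7. proficiency testing failures in the past year 0 ≤ 1 → met
8. proficiency testing 168 days ago vs limit 180 → met
9. biosafety cabinet certification 66 days ago vs limit 60 → not met
Not met: 1, 4, 5, 9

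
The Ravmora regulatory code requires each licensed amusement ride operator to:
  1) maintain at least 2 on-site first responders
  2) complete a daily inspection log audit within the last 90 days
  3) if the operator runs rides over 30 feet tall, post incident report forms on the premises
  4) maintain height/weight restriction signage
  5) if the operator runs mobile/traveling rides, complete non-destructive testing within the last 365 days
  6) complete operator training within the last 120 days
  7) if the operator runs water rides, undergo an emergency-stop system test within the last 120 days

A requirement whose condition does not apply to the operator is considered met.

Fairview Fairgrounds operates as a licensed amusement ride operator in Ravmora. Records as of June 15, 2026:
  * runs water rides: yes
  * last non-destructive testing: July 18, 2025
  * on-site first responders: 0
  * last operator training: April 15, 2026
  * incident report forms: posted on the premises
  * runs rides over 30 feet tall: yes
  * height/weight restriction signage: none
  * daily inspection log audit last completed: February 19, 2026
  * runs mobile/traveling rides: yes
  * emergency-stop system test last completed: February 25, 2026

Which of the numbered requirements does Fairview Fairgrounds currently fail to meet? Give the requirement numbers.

1, 2, 4

1. on-site first responders 0 < 2 → not met
2. daily inspection log audit 116 days ago vs limit 90 → not met
3. condition 'runs rides over 30 feet tall' holds; incident report forms present → met
4. height/weight restriction signage absent → not met
5. condition 'runs mobile/traveling rides' holds; non-destructive testing 332 days ago vs limit 365 → met
6. operator training 61 days ago vs limit 120 → met
7. condition 'runs water rides' holds; emergency-stop system test 110 days ago vs limit 120 → met
Not met: 1, 2, 4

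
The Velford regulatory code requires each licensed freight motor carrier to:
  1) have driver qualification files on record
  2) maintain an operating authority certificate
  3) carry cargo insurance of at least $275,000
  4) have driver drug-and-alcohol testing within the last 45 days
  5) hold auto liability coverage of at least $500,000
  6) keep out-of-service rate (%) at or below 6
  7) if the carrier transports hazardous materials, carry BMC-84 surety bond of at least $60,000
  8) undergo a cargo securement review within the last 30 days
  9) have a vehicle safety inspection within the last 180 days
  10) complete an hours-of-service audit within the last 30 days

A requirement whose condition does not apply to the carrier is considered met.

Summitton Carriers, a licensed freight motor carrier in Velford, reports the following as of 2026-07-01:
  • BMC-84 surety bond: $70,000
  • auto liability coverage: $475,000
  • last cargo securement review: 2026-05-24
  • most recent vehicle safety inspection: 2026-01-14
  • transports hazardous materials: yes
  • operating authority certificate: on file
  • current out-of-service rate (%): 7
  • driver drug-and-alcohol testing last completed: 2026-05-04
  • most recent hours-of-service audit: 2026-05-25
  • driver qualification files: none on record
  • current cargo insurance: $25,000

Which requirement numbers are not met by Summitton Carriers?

1. driver qualification files absent → not met
2. operating authority certificate present → met
3. cargo insurance $25,000 < $275,000 → not met
4. driver drug-and-alcohol testing 58 days ago vs limit 45 → not met
5. auto liability coverage $475,000 < $500,000 → not met
6. out-of-service rate (%) 7 > 6 → not met
7. condition 'transports hazardous materials' holds; BMC-84 surety bond $70,000 ≥ $60,000 → met
8. cargo securement review 38 days ago vs limit 30 → not met
9. vehicle safety inspection 168 days ago vs limit 180 → met
10. hours-of-service audit 37 days ago vs limit 30 → not met
Not met: 1, 3, 4, 5, 6, 8, 10

1, 3, 4, 5, 6, 8, 10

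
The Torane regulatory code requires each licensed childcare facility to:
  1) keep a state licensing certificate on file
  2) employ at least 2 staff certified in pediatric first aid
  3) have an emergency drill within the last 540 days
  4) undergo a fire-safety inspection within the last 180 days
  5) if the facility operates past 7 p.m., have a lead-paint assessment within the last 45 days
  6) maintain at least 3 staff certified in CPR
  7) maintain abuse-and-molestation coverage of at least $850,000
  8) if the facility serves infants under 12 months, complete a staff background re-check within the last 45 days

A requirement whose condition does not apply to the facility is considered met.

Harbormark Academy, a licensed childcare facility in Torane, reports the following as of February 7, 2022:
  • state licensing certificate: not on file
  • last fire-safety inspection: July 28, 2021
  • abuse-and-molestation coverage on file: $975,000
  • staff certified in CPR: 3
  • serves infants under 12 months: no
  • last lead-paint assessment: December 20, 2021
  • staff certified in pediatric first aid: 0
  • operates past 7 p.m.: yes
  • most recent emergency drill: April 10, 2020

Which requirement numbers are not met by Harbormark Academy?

1. state licensing certificate absent → not met
2. staff certified in pediatric first aid 0 < 2 → not met
3. emergency drill 668 days ago vs limit 540 → not met
4. fire-safety inspection 194 days ago vs limit 180 → not met
5. condition 'operates past 7 p.m.' holds; lead-paint assessment 49 days ago vs limit 45 → not met
6. staff certified in CPR 3 ≥ 3 → met
7. abuse-and-molestation coverage $975,000 ≥ $850,000 → met
8. condition 'serves infants under 12 months' does not hold → requirement n/a → met
Not met: 1, 2, 3, 4, 5

1, 2, 3, 4, 5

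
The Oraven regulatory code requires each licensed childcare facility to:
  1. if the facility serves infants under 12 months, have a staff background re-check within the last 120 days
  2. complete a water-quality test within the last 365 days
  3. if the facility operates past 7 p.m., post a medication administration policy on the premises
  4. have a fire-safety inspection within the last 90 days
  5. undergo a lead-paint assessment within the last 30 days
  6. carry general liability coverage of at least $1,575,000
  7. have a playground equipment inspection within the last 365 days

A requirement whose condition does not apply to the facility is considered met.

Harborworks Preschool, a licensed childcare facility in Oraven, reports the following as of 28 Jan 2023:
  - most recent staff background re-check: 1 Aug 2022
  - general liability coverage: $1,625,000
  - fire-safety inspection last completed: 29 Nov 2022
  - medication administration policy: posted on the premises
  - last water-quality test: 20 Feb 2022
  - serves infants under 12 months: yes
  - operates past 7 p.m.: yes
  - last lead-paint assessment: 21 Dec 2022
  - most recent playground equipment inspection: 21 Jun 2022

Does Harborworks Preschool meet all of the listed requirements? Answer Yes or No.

No

1. condition 'serves infants under 12 months' holds; staff background re-check 180 days ago vs limit 120 → not met
2. water-quality test 342 days ago vs limit 365 → met
3. condition 'operates past 7 p.m.' holds; medication administration policy present → met
4. fire-safety inspection 60 days ago vs limit 90 → met
5. lead-paint assessment 38 days ago vs limit 30 → not met
6. general liability coverage $1,625,000 ≥ $1,575,000 → met
7. playground equipment inspection 221 days ago vs limit 365 → met
Not met: 1, 5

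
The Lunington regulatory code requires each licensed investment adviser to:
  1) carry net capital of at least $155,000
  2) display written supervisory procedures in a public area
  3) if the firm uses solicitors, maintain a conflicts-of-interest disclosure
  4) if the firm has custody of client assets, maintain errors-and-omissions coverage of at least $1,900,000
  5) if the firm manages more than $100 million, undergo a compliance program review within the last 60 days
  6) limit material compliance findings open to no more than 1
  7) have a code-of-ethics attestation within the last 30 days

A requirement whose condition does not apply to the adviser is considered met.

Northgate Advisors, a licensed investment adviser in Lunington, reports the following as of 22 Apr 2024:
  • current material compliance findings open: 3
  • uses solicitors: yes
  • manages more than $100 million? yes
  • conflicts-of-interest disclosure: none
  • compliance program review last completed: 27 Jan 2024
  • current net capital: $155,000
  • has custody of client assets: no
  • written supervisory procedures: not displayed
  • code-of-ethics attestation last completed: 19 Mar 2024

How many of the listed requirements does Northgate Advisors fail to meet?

1. net capital $155,000 ≥ $155,000 → met
2. written supervisory procedures absent → not met
3. condition 'uses solicitors' holds; conflicts-of-interest disclosure absent → not met
4. condition 'has custody of client assets' does not hold → requirement n/a → met
5. condition 'manages more than $100 million' holds; compliance program review 86 days ago vs limit 60 → not met
6. material compliance findings open 3 > 1 → not met
7. code-of-ethics attestation 34 days ago vs limit 30 → not met
Not met: 5 of 7

5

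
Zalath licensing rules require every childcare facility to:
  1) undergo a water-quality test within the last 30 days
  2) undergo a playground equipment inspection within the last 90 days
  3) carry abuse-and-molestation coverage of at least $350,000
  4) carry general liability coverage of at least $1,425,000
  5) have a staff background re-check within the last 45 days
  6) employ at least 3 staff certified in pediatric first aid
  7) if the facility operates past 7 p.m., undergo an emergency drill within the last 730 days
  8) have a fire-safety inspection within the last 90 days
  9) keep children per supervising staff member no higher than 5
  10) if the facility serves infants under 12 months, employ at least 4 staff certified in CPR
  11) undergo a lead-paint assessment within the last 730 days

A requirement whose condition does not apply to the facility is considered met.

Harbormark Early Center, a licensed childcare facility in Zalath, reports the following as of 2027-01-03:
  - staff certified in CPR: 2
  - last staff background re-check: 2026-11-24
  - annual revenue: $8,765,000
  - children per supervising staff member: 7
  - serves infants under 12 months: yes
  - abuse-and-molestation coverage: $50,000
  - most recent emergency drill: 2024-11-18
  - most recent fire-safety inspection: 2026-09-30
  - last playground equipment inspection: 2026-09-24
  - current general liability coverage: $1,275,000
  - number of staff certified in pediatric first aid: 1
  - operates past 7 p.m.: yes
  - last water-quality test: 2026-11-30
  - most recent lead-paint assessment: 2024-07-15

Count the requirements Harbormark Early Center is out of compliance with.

10

1. water-quality test 34 days ago vs limit 30 → not met
2. playground equipment inspection 101 days ago vs limit 90 → not met
3. abuse-and-molestation coverage $50,000 < $350,000 → not met
4. general liability coverage $1,275,000 < $1,425,000 → not met
5. staff background re-check 40 days ago vs limit 45 → met
6. staff certified in pediatric first aid 1 < 3 → not met
7. condition 'operates past 7 p.m.' holds; emergency drill 776 days ago vs limit 730 → not met
8. fire-safety inspection 95 days ago vs limit 90 → not met
9. children per supervising staff member 7 > 5 → not met
10. condition 'serves infants under 12 months' holds; staff certified in CPR 2 < 4 → not met
11. lead-paint assessment 902 days ago vs limit 730 → not met
Not met: 10 of 11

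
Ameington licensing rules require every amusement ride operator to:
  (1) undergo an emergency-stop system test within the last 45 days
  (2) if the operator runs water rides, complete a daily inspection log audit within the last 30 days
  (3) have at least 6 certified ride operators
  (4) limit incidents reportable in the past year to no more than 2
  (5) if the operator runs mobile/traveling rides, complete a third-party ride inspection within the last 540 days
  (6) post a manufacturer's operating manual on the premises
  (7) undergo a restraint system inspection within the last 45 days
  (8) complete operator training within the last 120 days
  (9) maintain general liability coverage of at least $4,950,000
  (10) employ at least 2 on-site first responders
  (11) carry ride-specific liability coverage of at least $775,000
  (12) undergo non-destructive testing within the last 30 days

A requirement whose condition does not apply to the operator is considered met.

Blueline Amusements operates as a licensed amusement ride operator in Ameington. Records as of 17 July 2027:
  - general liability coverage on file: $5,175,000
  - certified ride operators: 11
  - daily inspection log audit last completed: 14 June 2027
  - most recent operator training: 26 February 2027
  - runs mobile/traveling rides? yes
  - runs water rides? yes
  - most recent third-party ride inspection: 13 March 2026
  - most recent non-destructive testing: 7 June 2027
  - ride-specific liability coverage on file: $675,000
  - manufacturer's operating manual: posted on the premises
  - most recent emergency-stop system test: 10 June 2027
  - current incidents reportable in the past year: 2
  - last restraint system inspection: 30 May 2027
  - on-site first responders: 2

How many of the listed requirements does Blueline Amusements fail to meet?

5

1. emergency-stop system test 37 days ago vs limit 45 → met
2. condition 'runs water rides' holds; daily inspection log audit 33 days ago vs limit 30 → not met
3. certified ride operators 11 ≥ 6 → met
4. incidents reportable in the past year 2 ≤ 2 → met
5. condition 'runs mobile/traveling rides' holds; third-party ride inspection 491 days ago vs limit 540 → met
6. manufacturer's operating manual present → met
7. restraint system inspection 48 days ago vs limit 45 → not met
8. operator training 141 days ago vs limit 120 → not met
9. general liability coverage $5,175,000 ≥ $4,950,000 → met
10. on-site first responders 2 ≥ 2 → met
11. ride-specific liability coverage $675,000 < $775,000 → not met
12. non-destructive testing 40 days ago vs limit 30 → not met
Not met: 5 of 12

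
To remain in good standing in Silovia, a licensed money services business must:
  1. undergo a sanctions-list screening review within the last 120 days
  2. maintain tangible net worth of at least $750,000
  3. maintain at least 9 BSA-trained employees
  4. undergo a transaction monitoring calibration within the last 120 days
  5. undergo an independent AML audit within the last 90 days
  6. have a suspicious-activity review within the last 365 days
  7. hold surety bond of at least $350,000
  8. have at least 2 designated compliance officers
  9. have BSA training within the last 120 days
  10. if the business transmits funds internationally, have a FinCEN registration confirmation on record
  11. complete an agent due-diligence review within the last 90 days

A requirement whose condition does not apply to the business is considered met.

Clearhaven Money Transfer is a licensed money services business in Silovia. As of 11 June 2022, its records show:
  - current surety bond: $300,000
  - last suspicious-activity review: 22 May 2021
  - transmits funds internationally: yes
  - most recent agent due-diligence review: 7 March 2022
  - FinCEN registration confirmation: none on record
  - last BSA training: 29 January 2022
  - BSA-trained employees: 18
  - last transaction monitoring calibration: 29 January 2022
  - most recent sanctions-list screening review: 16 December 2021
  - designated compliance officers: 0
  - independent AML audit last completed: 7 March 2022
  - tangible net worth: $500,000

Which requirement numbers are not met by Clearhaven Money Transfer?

1, 2, 4, 5, 6, 7, 8, 9, 10, 11

1. sanctions-list screening review 177 days ago vs limit 120 → not met
2. tangible net worth $500,000 < $750,000 → not met
3. BSA-trained employees 18 ≥ 9 → met
4. transaction monitoring calibration 133 days ago vs limit 120 → not met
5. independent AML audit 96 days ago vs limit 90 → not met
6. suspicious-activity review 385 days ago vs limit 365 → not met
7. surety bond $300,000 < $350,000 → not met
8. designated compliance officers 0 < 2 → not met
9. BSA training 133 days ago vs limit 120 → not met
10. condition 'transmits funds internationally' holds; FinCEN registration confirmation absent → not met
11. agent due-diligence review 96 days ago vs limit 90 → not met
Not met: 1, 2, 4, 5, 6, 7, 8, 9, 10, 11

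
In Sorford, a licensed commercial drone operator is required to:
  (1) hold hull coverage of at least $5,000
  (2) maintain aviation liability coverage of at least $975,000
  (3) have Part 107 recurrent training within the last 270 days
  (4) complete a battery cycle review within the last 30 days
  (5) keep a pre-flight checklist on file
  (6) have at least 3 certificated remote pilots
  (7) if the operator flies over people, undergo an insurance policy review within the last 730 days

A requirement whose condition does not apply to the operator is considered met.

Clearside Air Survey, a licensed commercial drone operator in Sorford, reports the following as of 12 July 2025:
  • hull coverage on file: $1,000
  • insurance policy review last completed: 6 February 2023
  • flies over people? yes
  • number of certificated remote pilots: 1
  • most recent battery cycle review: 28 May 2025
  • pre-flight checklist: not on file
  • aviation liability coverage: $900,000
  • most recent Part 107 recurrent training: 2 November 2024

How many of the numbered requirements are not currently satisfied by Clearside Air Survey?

6

1. hull coverage $1,000 < $5,000 → not met
2. aviation liability coverage $900,000 < $975,000 → not met
3. Part 107 recurrent training 252 days ago vs limit 270 → met
4. battery cycle review 45 days ago vs limit 30 → not met
5. pre-flight checklist absent → not met
6. certificated remote pilots 1 < 3 → not met
7. condition 'flies over people' holds; insurance policy review 887 days ago vs limit 730 → not met
Not met: 6 of 7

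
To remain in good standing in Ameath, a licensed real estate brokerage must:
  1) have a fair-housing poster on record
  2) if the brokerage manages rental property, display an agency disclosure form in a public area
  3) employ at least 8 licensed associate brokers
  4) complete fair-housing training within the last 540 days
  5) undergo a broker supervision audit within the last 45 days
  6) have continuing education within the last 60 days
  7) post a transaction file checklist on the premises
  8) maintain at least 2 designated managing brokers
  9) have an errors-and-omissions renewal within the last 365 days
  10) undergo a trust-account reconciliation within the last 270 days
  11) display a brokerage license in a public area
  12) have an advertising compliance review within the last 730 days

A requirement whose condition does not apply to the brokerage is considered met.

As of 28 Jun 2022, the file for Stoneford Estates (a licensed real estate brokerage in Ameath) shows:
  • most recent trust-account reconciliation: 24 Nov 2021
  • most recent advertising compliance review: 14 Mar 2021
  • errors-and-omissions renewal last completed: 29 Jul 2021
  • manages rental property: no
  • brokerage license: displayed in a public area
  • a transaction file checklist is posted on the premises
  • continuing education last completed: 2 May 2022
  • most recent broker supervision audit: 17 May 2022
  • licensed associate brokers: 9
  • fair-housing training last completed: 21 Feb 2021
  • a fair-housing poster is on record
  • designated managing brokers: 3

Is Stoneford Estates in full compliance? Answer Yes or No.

1. fair-housing poster present → met
2. condition 'manages rental property' does not hold → requirement n/a → met
3. licensed associate brokers 9 ≥ 8 → met
4. fair-housing training 492 days ago vs limit 540 → met
5. broker supervision audit 42 days ago vs limit 45 → met
6. continuing education 57 days ago vs limit 60 → met
7. transaction file checklist present → met
8. designated managing brokers 3 ≥ 2 → met
9. errors-and-omissions renewal 334 days ago vs limit 365 → met
10. trust-account reconciliation 216 days ago vs limit 270 → met
11. brokerage license present → met
12. advertising compliance review 471 days ago vs limit 730 → met
All met.

Yes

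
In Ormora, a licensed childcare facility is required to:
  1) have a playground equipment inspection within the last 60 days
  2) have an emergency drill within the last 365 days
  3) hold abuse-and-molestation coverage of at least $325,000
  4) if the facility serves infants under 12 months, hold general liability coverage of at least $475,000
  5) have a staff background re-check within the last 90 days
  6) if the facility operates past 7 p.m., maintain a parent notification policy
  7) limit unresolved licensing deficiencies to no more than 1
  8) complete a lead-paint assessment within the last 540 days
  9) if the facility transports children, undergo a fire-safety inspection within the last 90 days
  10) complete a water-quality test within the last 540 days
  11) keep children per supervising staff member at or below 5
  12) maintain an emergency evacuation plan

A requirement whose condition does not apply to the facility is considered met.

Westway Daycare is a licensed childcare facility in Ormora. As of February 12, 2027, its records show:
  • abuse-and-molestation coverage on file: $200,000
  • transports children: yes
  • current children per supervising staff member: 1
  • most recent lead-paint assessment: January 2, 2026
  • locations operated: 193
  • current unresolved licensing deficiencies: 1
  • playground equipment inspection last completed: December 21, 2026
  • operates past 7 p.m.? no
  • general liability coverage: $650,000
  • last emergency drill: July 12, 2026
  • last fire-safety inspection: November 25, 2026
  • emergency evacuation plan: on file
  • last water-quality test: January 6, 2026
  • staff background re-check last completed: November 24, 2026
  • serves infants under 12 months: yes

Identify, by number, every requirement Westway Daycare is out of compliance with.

3

1. playground equipment inspection 53 days ago vs limit 60 → met
2. emergency drill 215 days ago vs limit 365 → met
3. abuse-and-molestation coverage $200,000 < $325,000 → not met
4. condition 'serves infants under 12 months' holds; general liability coverage $650,000 ≥ $475,000 → met
5. staff background re-check 80 days ago vs limit 90 → met
6. condition 'operates past 7 p.m.' does not hold → requirement n/a → met
7. unresolved licensing deficiencies 1 ≤ 1 → met
8. lead-paint assessment 406 days ago vs limit 540 → met
9. condition 'transports children' holds; fire-safety inspection 79 days ago vs limit 90 → met
10. water-quality test 402 days ago vs limit 540 → met
11. children per supervising staff member 1 ≤ 5 → met
12. emergency evacuation plan present → met
Not met: 3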